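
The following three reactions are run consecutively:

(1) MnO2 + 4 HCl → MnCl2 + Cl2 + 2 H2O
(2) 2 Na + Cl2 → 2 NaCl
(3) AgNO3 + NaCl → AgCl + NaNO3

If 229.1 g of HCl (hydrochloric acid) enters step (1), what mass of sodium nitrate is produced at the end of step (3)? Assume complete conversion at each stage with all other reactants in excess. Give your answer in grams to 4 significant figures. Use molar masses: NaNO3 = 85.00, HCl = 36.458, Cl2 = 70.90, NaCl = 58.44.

267.1 g

n(HCl) = 229.1 / 36.458 = 6.2839 mol.
Reaction (1): HCl→Cl2 ratio 4:1 ⇒ n(Cl2) = 1.5710 mol.
Reaction (2): Cl2→NaCl ratio 1:2 ⇒ n(NaCl) = 3.1420 mol.
Reaction (3): NaCl→NaNO3 ratio 1:1 ⇒ n(NaNO3) = 3.1420 mol.
Mass of NaNO3 = 3.1420 × 85.00 = 267.07 g.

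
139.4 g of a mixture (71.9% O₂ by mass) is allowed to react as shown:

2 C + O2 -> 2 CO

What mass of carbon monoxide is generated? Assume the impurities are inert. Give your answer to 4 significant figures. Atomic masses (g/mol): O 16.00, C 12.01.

175.5 g

Mass of pure O2 = 139.4 g × 0.719 = 100.23 g.
M(O2) = 2(16.00) = 32.00 g/mol.
M(CO) = 12.01 + 16.00 = 28.01 g/mol.
n(O2) = 100.23 g / 32.00 g/mol = 3.1321 mol.
From the equation the O2:CO mole ratio is 1:2, so n(CO) = 3.1321 × 2/1 = 6.2643 mol.
Mass of CO = 6.2643 mol × 28.01 g/mol = 175.46 g.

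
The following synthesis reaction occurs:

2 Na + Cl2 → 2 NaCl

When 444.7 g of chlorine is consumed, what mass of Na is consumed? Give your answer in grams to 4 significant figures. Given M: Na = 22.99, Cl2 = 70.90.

n(Cl2) = 444.70 g / 70.90 g/mol = 6.2722 mol.
From the equation the Cl2:Na mole ratio is 1:2, so n(Na) = 6.2722 × 2/1 = 12.544 mol.
Mass of Na = 12.544 mol × 22.99 g/mol = 288.40 g.

288.4 g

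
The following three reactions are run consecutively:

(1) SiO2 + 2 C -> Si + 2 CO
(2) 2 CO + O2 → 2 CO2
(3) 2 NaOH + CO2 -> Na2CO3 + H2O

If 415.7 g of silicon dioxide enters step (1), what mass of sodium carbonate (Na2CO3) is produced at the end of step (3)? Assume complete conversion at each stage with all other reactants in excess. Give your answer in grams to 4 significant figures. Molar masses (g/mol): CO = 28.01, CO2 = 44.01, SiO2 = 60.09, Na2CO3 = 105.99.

1466 g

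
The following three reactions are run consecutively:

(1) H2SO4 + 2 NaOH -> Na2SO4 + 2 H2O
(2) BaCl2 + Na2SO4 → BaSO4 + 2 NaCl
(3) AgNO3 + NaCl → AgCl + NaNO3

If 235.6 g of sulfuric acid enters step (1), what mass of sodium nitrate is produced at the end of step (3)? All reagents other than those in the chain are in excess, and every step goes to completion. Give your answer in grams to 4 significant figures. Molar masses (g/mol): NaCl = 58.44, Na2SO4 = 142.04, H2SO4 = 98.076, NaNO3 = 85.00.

408.4 g

n(H2SO4) = 235.6 / 98.076 = 2.4022 mol.
Reaction (1): H2SO4→Na2SO4 ratio 1:1 ⇒ n(Na2SO4) = 2.4022 mol.
Reaction (2): Na2SO4→NaCl ratio 1:2 ⇒ n(NaCl) = 4.8044 mol.
Reaction (3): NaCl→NaNO3 ratio 1:1 ⇒ n(NaNO3) = 4.8044 mol.
Mass of NaNO3 = 4.8044 × 85.00 = 408.38 g.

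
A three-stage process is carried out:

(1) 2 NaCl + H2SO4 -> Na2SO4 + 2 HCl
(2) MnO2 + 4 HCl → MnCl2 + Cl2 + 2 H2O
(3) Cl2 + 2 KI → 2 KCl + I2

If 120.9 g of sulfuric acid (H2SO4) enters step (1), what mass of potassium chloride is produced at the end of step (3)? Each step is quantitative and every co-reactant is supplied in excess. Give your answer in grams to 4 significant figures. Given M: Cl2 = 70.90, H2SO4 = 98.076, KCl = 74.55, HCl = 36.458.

n(H2SO4) = 120.9 / 98.076 = 1.2327 mol.
Reaction (1): H2SO4→HCl ratio 1:2 ⇒ n(HCl) = 2.4654 mol.
Reaction (2): HCl→Cl2 ratio 4:1 ⇒ n(Cl2) = 0.61636 mol.
Reaction (3): Cl2→KCl ratio 1:2 ⇒ n(KCl) = 1.2327 mol.
Mass of KCl = 1.2327 × 74.55 = 91.899 g.

91.90 g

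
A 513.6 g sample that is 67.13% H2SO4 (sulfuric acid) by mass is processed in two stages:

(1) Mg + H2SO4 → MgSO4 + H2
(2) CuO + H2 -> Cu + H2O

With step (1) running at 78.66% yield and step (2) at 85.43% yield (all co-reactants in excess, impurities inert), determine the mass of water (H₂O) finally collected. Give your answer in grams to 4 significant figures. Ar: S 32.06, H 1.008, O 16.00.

Pure H2SO4 = 513.6 × 0.6713 = 344.78 g.
M(H2SO4) = 2(1.008) + 32.06 + 4(16.00) = 98.076 g/mol.
M(H2O) = 2(1.008) + 16.00 = 18.016 g/mol.
n(H2SO4) = 344.78 / 98.076 = 3.5154 mol.
Step 1 (H2SO4:H2 = 1:1): theoretical n(H2) = 3.5154 mol; at 78.66% yield, n(H2) = 2.7652 mol.
Step 2 (H2:H2O = 1:1): theoretical n(H2O) = 2.7652 mol, so theoretical mass = 2.7652 × 18.016 = 49.819 g.
At 85.43% yield, actual mass of H2O = 49.819 × 0.8543 = 42.560 g.

42.56 g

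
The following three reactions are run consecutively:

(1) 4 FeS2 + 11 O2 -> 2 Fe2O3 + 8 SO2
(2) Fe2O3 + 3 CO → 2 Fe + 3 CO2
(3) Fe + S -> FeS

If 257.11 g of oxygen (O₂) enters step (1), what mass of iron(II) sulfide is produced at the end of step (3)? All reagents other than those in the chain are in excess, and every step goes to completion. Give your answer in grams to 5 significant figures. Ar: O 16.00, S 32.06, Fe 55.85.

M(O2) = 2(16.00) = 32.00 g/mol.
M(FeS) = 55.85 + 32.06 = 87.91 g/mol.
n(O2) = 257.11 / 32.00 = 8.03469 mol.
Reaction (1): O2→Fe2O3 ratio 11:2 ⇒ n(Fe2O3) = 1.46085 mol.
Reaction (2): Fe2O3→Fe ratio 1:2 ⇒ n(Fe) = 2.92170 mol.
Reaction (3): Fe→FeS ratio 1:1 ⇒ n(FeS) = 2.92170 mol.
Mass of FeS = 2.92170 × 87.91 = 256.847 g.

256.85 g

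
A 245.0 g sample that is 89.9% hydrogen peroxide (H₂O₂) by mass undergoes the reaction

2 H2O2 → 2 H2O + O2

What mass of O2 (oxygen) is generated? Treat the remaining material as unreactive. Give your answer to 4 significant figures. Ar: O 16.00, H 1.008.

103.6 g

Mass of pure H2O2 = 245.0 g × 0.899 = 220.25 g.
M(H2O2) = 2(1.008) + 2(16.00) = 34.016 g/mol.
M(O2) = 2(16.00) = 32.00 g/mol.
n(H2O2) = 220.25 g / 34.016 g/mol = 6.4750 mol.
From the equation the H2O2:O2 mole ratio is 2:1, so n(O2) = 6.4750 × 1/2 = 3.2375 mol.
Mass of O2 = 3.2375 mol × 32.00 g/mol = 103.60 g.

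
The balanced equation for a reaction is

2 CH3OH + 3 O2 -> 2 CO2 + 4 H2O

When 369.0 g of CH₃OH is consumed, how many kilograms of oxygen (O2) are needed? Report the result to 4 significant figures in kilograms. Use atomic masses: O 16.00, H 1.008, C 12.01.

M(CH3OH) = 12.01 + 4(1.008) + 16.00 = 32.042 g/mol.
M(O2) = 2(16.00) = 32.00 g/mol.
n(CH3OH) = 369.00 g / 32.042 g/mol = 11.516 mol.
From the equation the CH3OH:O2 mole ratio is 2:3, so n(O2) = 11.516 × 3/2 = 17.274 mol.
Mass of O2 = 17.274 mol × 32.00 g/mol = 552.77 g.
Converting to kg: 552.77 g = 0.5528 kg.

0.5528 kg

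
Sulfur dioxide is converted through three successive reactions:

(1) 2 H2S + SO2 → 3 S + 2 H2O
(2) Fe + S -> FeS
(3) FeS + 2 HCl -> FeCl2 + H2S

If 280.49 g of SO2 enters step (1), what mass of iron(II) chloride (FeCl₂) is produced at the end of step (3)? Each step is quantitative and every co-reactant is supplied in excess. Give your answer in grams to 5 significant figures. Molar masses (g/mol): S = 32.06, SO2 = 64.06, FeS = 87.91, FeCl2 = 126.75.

n(SO2) = 280.49 / 64.06 = 4.37855 mol.
Reaction (1): SO2→S ratio 1:3 ⇒ n(S) = 13.1357 mol.
Reaction (2): S→FeS ratio 1:1 ⇒ n(FeS) = 13.1357 mol.
Reaction (3): FeS→FeCl2 ratio 1:1 ⇒ n(FeCl2) = 13.1357 mol.
Mass of FeCl2 = 13.1357 × 126.75 = 1664.94 g.

1664.9 g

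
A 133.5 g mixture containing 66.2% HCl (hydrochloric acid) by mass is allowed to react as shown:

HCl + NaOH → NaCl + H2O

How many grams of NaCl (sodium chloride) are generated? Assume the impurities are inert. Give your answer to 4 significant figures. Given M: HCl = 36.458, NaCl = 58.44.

Mass of pure HCl = 133.5 g × 0.662 = 88.377 g.
n(HCl) = 88.377 g / 36.458 g/mol = 2.4241 mol.
From the equation the HCl:NaCl mole ratio is 1:1, so n(NaCl) = 2.4241 × 1/1 = 2.4241 mol.
Mass of NaCl = 2.4241 mol × 58.44 g/mol = 141.66 g.

141.7 g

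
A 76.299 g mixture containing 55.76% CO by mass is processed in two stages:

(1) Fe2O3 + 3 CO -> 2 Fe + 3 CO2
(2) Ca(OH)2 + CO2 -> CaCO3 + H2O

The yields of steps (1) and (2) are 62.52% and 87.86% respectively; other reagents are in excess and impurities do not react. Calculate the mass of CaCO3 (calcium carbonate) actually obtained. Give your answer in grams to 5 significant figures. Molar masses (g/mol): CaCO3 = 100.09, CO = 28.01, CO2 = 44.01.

83.508 g

Pure CO = 76.299 × 0.5576 = 42.5443 g.
n(CO) = 42.5443 / 28.01 = 1.51890 mol.
Step 1 (CO:CO2 = 3:3): theoretical n(CO2) = 1.51890 mol; at 62.52% yield, n(CO2) = 0.949615 mol.
Step 2 (CO2:CaCO3 = 1:1): theoretical n(CaCO3) = 0.949615 mol, so theoretical mass = 0.949615 × 100.09 = 95.0469 g.
At 87.86% yield, actual mass of CaCO3 = 95.0469 × 0.8786 = 83.5082 g.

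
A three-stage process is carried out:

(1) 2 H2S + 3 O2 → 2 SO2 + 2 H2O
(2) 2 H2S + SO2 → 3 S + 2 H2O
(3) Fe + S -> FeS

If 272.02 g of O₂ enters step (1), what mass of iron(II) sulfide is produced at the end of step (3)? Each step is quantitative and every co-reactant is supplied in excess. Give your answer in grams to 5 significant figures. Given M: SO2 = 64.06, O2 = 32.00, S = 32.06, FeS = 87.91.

1494.6 g

n(O2) = 272.02 / 32.00 = 8.50062 mol.
Reaction (1): O2→SO2 ratio 3:2 ⇒ n(SO2) = 5.66708 mol.
Reaction (2): SO2→S ratio 1:3 ⇒ n(S) = 17.0012 mol.
Reaction (3): S→FeS ratio 1:1 ⇒ n(FeS) = 17.0012 mol.
Mass of FeS = 17.0012 × 87.91 = 1494.58 g.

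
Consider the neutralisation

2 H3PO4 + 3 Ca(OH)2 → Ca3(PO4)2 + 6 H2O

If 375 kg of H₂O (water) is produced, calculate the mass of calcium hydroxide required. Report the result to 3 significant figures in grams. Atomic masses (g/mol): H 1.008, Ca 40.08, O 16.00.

771000 g

M(H2O) = 2(1.008) + 16.00 = 18.016 g/mol.
M(Ca(OH)2) = 40.08 + 2(16.00) + 2(1.008) = 74.096 g/mol.
Convert: 375 kg = 375000 g.
n(H2O) = 375000 g / 18.016 g/mol = 20810 mol.
From the equation the H2O:Ca(OH)2 mole ratio is 6:3, so n(Ca(OH)2) = 20810 × 3/6 = 10410 mol.
Mass of Ca(OH)2 = 10410 mol × 74.096 g/mol = 771100 g.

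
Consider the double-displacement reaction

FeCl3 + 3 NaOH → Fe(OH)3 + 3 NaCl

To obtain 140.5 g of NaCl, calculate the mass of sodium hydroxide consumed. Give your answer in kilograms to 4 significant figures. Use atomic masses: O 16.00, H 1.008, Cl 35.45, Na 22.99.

0.09616 kg

M(NaCl) = 22.99 + 35.45 = 58.44 g/mol.
M(NaOH) = 22.99 + 16.00 + 1.008 = 39.998 g/mol.
n(NaCl) = 140.50 g / 58.44 g/mol = 2.4042 mol.
From the equation the NaCl:NaOH mole ratio is 3:3, so n(NaOH) = 2.4042 × 3/3 = 2.4042 mol.
Mass of NaOH = 2.4042 mol × 39.998 g/mol = 96.162 g.
Converting to kg: 96.162 g = 0.09616 kg.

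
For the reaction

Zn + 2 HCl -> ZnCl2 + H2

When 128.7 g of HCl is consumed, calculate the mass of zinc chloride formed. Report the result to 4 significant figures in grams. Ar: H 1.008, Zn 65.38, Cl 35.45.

240.5 g

M(HCl) = 1.008 + 35.45 = 36.458 g/mol.
M(ZnCl2) = 65.38 + 2(35.45) = 136.28 g/mol.
n(HCl) = 128.70 g / 36.458 g/mol = 3.5301 mol.
From the equation the HCl:ZnCl2 mole ratio is 2:1, so n(ZnCl2) = 3.5301 × 1/2 = 1.7650 mol.
Mass of ZnCl2 = 1.7650 mol × 136.28 g/mol = 240.54 g.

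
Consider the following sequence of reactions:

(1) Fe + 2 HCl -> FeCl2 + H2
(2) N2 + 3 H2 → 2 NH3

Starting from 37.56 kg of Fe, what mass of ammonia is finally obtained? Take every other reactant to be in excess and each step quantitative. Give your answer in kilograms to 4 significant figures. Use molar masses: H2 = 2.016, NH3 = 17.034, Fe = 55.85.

37.56 kg = 37560 g.
n(Fe) = 37560 / 55.85 = 672.52 mol.
Step 1 gives a 1:1 ratio of Fe to H2, so n(H2) = 672.52 mol.
In step 2 the H2:NH3 ratio is 3:2, so n(NH3) = 448.34 mol.
Mass of NH3 = 448.34 × 17.034 = 7637.1 g = 7.637 kg.

7.637 kg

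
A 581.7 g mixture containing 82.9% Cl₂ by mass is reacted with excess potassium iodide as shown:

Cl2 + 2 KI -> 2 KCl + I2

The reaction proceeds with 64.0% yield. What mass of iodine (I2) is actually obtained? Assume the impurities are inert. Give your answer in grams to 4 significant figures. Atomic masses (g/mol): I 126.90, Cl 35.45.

1105 g

Pure Cl2 available = 581.7 g × 0.829 = 482.23 g.
M(Cl2) = 2(35.45) = 70.90 g/mol.
M(I2) = 2(126.90) = 253.80 g/mol.
n(Cl2) = 482.23 g / 70.90 g/mol = 6.8015 mol.
From the equation the Cl2:I2 mole ratio is 1:1, so n(I2) = 6.8015 × 1/1 = 6.8015 mol.
Mass of I2 = 6.8015 mol × 253.80 g/mol = 1726.2 g.
Actual mass collected = 1726.2 g × 0.640 = 1104.8 g.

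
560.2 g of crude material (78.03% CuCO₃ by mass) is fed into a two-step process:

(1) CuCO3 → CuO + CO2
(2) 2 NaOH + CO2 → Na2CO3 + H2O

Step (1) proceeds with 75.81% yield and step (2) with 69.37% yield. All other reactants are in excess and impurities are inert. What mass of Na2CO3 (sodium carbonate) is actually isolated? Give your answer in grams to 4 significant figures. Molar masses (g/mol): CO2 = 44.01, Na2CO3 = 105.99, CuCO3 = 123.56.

Pure CuCO3 = 560.2 × 0.7803 = 437.12 g.
n(CuCO3) = 437.12 / 123.56 = 3.5377 mol.
Step 1 (CuCO3:CO2 = 1:1): theoretical n(CO2) = 3.5377 mol; at 75.81% yield, n(CO2) = 2.6820 mol.
Step 2 (CO2:Na2CO3 = 1:1): theoretical n(Na2CO3) = 2.6820 mol, so theoretical mass = 2.6820 × 105.99 = 284.26 g.
At 69.37% yield, actual mass of Na2CO3 = 284.26 × 0.6937 = 197.19 g.

197.2 g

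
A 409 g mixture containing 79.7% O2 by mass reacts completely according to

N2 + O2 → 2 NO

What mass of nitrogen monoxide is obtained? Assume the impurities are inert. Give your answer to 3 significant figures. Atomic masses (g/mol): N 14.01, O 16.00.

Mass of pure O2 = 409 g × 0.797 = 326.0 g.
M(O2) = 2(16.00) = 32.00 g/mol.
M(NO) = 14.01 + 16.00 = 30.01 g/mol.
n(O2) = 326.0 g / 32.00 g/mol = 10.19 mol.
From the equation the O2:NO mole ratio is 1:2, so n(NO) = 10.19 × 2/1 = 20.37 mol.
Mass of NO = 20.37 mol × 30.01 g/mol = 611.4 g.

611 g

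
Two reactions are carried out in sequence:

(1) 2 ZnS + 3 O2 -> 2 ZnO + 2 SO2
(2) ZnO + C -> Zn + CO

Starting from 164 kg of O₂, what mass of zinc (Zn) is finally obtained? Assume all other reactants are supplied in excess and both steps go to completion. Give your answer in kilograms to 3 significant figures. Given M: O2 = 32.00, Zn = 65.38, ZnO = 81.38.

164 kg = 164000 g.
n(O2) = 164000 / 32.00 = 5125 mol.
Step 1 gives a 3:2 ratio of O2 to ZnO, so n(ZnO) = 3417 mol.
In step 2 the ZnO:Zn ratio is 1:1, so n(Zn) = 3417 mol.
Mass of Zn = 3417 × 65.38 = 223400 g = 223 kg.

223 kg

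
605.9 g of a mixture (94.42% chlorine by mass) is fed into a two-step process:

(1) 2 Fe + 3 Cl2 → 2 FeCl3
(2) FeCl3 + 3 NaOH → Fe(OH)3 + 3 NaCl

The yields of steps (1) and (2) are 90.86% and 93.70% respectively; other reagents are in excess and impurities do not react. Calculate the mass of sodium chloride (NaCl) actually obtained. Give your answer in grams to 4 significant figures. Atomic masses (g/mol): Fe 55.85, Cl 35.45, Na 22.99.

802.9 g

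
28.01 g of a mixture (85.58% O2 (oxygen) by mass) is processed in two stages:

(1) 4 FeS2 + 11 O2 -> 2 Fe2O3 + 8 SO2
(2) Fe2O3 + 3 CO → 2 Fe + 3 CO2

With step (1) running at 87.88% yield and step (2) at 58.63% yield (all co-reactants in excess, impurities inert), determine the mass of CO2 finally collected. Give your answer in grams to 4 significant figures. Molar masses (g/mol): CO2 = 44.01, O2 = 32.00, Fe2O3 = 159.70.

9.265 g

Pure O2 = 28.01 × 0.8558 = 23.971 g.
n(O2) = 23.971 / 32.00 = 0.74909 mol.
Step 1 (O2:Fe2O3 = 11:2): theoretical n(Fe2O3) = 0.13620 mol; at 87.88% yield, n(Fe2O3) = 0.11969 mol.
Step 2 (Fe2O3:CO2 = 1:3): theoretical n(CO2) = 0.35907 mol, so theoretical mass = 0.35907 × 44.01 = 15.803 g.
At 58.63% yield, actual mass of CO2 = 15.803 × 0.5863 = 9.2652 g.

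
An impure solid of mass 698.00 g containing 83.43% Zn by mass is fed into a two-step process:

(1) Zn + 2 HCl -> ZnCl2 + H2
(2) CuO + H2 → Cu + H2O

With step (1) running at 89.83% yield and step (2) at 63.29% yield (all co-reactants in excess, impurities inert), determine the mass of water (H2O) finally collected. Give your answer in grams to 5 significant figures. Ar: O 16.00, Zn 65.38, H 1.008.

91.232 g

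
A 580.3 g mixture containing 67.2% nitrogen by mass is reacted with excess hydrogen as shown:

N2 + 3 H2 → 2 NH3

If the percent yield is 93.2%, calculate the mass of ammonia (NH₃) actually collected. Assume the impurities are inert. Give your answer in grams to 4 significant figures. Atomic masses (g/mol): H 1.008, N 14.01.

Pure N2 available = 580.3 g × 0.672 = 389.96 g.
M(N2) = 2(14.01) = 28.02 g/mol.
M(NH3) = 14.01 + 3(1.008) = 17.034 g/mol.
n(N2) = 389.96 g / 28.02 g/mol = 13.917 mol.
From the equation the N2:NH3 mole ratio is 1:2, so n(NH3) = 13.917 × 2/1 = 27.835 mol.
Mass of NH3 = 27.835 mol × 17.034 g/mol = 474.13 g.
Actual mass collected = 474.13 g × 0.932 = 441.89 g.

441.9 g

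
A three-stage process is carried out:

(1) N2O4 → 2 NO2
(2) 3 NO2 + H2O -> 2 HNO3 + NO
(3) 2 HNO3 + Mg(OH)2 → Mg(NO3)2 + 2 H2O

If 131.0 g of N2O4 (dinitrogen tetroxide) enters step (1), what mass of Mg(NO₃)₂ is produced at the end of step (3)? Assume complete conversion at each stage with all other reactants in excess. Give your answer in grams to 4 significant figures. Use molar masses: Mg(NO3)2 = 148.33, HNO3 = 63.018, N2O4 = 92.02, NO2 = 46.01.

n(N2O4) = 131.0 / 92.02 = 1.4236 mol.
Reaction (1): N2O4→NO2 ratio 1:2 ⇒ n(NO2) = 2.8472 mol.
Reaction (2): NO2→HNO3 ratio 3:2 ⇒ n(HNO3) = 1.8981 mol.
Reaction (3): HNO3→Mg(NO3)2 ratio 2:1 ⇒ n(Mg(NO3)2) = 0.94907 mol.
Mass of Mg(NO3)2 = 0.94907 × 148.33 = 140.78 g.

140.8 g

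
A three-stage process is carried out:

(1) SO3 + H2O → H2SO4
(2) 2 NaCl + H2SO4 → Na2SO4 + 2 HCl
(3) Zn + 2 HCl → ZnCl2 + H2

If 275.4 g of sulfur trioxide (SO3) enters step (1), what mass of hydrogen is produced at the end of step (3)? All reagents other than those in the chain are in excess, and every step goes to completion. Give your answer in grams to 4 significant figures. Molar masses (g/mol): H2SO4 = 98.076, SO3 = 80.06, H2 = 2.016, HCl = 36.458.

6.935 g

n(SO3) = 275.4 / 80.06 = 3.4399 mol.
Reaction (1): SO3→H2SO4 ratio 1:1 ⇒ n(H2SO4) = 3.4399 mol.
Reaction (2): H2SO4→HCl ratio 1:2 ⇒ n(HCl) = 6.8798 mol.
Reaction (3): HCl→H2 ratio 2:1 ⇒ n(H2) = 3.4399 mol.
Mass of H2 = 3.4399 × 2.016 = 6.9349 g.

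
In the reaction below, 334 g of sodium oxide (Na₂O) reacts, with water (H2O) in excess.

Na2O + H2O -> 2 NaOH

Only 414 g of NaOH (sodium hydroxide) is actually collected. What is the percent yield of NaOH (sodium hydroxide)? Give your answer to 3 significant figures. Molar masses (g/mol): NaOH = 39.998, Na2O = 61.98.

n(Na2O) = 334.0 g / 61.98 g/mol = 5.389 mol.
From the equation the Na2O:NaOH mole ratio is 1:2, so n(NaOH) = 5.389 × 2/1 = 10.78 mol.
Mass of NaOH = 10.78 mol × 39.998 g/mol = 431.1 g.
This is the theoretical yield. Percent yield = 414 g / 431.1 g × 100% = 96.04%.

96.0 %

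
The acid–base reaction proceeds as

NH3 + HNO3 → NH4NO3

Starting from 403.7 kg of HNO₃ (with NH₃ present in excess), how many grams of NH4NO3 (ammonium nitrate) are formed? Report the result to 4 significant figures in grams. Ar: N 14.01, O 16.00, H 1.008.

512800 g

M(HNO3) = 1.008 + 14.01 + 3(16.00) = 63.018 g/mol.
M(NH4NO3) = 2(14.01) + 4(1.008) + 3(16.00) = 80.052 g/mol.
Convert: 403.7 kg = 403700 g.
n(HNO3) = 403700 g / 63.018 g/mol = 6406.1 mol.
From the equation the HNO3:NH4NO3 mole ratio is 1:1, so n(NH4NO3) = 6406.1 × 1/1 = 6406.1 mol.
Mass of NH4NO3 = 6406.1 mol × 80.052 g/mol = 512820 g.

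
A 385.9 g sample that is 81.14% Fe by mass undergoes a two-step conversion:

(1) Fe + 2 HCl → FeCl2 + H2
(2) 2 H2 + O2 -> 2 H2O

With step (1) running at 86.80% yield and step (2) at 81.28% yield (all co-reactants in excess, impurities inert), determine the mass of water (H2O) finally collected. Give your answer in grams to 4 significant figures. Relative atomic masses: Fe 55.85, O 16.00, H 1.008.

Pure Fe = 385.9 × 0.8114 = 313.12 g.
M(Fe) = 55.85 g/mol.
M(H2O) = 2(1.008) + 16.00 = 18.016 g/mol.
n(Fe) = 313.12 / 55.85 = 5.6064 mol.
Step 1 (Fe:H2 = 1:1): theoretical n(H2) = 5.6064 mol; at 86.80% yield, n(H2) = 4.8664 mol.
Step 2 (H2:H2O = 2:2): theoretical n(H2O) = 4.8664 mol, so theoretical mass = 4.8664 × 18.016 = 87.673 g.
At 81.28% yield, actual mass of H2O = 87.673 × 0.8128 = 71.260 g.

71.26 g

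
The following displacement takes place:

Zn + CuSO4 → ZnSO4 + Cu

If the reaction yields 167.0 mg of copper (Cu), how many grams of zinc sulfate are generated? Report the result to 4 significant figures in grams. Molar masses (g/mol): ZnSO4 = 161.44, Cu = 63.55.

0.4242 g

Convert: 167.0 mg = 0.16700 g.
n(Cu) = 0.16700 g / 63.55 g/mol = 0.0026279 mol.
From the equation the Cu:ZnSO4 mole ratio is 1:1, so n(ZnSO4) = 0.0026279 × 1/1 = 0.0026279 mol.
Mass of ZnSO4 = 0.0026279 mol × 161.44 g/mol = 0.42424 g.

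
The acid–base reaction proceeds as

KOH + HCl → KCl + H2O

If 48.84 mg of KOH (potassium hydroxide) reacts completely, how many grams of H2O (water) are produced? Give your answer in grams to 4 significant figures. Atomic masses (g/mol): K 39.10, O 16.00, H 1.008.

0.01568 g

M(KOH) = 39.10 + 16.00 + 1.008 = 56.108 g/mol.
M(H2O) = 2(1.008) + 16.00 = 18.016 g/mol.
Convert: 48.84 mg = 0.048840 g.
n(KOH) = 0.048840 g / 56.108 g/mol = 0.00087046 mol.
From the equation the KOH:H2O mole ratio is 1:1, so n(H2O) = 0.00087046 × 1/1 = 0.00087046 mol.
Mass of H2O = 0.00087046 mol × 18.016 g/mol = 0.015682 g.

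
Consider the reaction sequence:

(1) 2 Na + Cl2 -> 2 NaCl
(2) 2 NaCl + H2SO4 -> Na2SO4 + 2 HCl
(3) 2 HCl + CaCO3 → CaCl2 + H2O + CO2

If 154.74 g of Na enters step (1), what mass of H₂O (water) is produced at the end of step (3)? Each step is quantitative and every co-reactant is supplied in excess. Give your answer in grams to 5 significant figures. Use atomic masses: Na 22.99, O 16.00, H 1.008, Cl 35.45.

M(Na) = 22.99 g/mol.
M(H2O) = 2(1.008) + 16.00 = 18.016 g/mol.
n(Na) = 154.74 / 22.99 = 6.73075 mol.
Reaction (1): Na→NaCl ratio 2:2 ⇒ n(NaCl) = 6.73075 mol.
Reaction (2): NaCl→HCl ratio 2:2 ⇒ n(HCl) = 6.73075 mol.
Reaction (3): HCl→H2O ratio 2:1 ⇒ n(H2O) = 3.36538 mol.
Mass of H2O = 3.36538 × 18.016 = 60.6306 g.

60.631 g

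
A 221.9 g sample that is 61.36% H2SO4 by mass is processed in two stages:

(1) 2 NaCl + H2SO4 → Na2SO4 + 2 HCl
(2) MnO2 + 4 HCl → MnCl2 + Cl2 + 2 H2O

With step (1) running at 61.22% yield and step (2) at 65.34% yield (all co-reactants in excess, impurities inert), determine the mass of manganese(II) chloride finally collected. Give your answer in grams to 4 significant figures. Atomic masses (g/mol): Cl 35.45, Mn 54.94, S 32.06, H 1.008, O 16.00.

Pure H2SO4 = 221.9 × 0.6136 = 136.16 g.
M(H2SO4) = 2(1.008) + 32.06 + 4(16.00) = 98.076 g/mol.
M(MnCl2) = 54.94 + 2(35.45) = 125.84 g/mol.
n(H2SO4) = 136.16 / 98.076 = 1.3883 mol.
Step 1 (H2SO4:HCl = 1:2): theoretical n(HCl) = 2.7766 mol; at 61.22% yield, n(HCl) = 1.6998 mol.
Step 2 (HCl:MnCl2 = 4:1): theoretical n(MnCl2) = 0.42496 mol, so theoretical mass = 0.42496 × 125.84 = 53.476 g.
At 65.34% yield, actual mass of MnCl2 = 53.476 × 0.6534 = 34.941 g.

34.94 g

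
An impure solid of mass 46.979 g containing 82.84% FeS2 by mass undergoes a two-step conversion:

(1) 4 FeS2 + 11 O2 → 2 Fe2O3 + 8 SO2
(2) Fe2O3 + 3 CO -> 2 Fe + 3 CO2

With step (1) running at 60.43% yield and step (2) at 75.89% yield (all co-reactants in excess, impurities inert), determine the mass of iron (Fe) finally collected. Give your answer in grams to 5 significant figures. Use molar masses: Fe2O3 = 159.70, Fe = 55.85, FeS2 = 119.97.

8.3087 g

Pure FeS2 = 46.979 × 0.8284 = 38.9174 g.
n(FeS2) = 38.9174 / 119.97 = 0.324393 mol.
Step 1 (FeS2:Fe2O3 = 4:2): theoretical n(Fe2O3) = 0.162196 mol; at 60.43% yield, n(Fe2O3) = 0.0980153 mol.
Step 2 (Fe2O3:Fe = 1:2): theoretical n(Fe) = 0.196031 mol, so theoretical mass = 0.196031 × 55.85 = 10.9483 g.
At 75.89% yield, actual mass of Fe = 10.9483 × 0.7589 = 8.30867 g.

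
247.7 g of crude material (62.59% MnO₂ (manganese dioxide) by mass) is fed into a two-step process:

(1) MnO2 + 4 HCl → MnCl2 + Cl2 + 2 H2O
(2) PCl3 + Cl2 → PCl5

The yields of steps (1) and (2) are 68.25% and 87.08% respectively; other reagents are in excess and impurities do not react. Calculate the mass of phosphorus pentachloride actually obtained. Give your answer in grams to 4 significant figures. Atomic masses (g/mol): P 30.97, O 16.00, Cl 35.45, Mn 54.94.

220.7 g

Pure MnO2 = 247.7 × 0.6259 = 155.04 g.
M(MnO2) = 54.94 + 2(16.00) = 86.94 g/mol.
M(PCl5) = 30.97 + 5(35.45) = 208.22 g/mol.
n(MnO2) = 155.04 / 86.94 = 1.7832 mol.
Step 1 (MnO2:Cl2 = 1:1): theoretical n(Cl2) = 1.7832 mol; at 68.25% yield, n(Cl2) = 1.2171 mol.
Step 2 (Cl2:PCl5 = 1:1): theoretical n(PCl5) = 1.2171 mol, so theoretical mass = 1.2171 × 208.22 = 253.42 g.
At 87.08% yield, actual mass of PCl5 = 253.42 × 0.8708 = 220.68 g.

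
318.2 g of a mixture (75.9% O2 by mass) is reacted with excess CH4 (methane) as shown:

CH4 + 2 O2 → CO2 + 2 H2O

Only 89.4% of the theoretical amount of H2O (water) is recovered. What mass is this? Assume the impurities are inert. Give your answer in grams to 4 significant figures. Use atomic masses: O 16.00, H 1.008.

121.6 g

Pure O2 available = 318.2 g × 0.759 = 241.51 g.
M(O2) = 2(16.00) = 32.00 g/mol.
M(H2O) = 2(1.008) + 16.00 = 18.016 g/mol.
n(O2) = 241.51 g / 32.00 g/mol = 7.5473 mol.
From the equation the O2:H2O mole ratio is 2:2, so n(H2O) = 7.5473 × 2/2 = 7.5473 mol.
Mass of H2O = 7.5473 mol × 18.016 g/mol = 135.97 g.
Actual mass collected = 135.97 g × 0.894 = 121.56 g.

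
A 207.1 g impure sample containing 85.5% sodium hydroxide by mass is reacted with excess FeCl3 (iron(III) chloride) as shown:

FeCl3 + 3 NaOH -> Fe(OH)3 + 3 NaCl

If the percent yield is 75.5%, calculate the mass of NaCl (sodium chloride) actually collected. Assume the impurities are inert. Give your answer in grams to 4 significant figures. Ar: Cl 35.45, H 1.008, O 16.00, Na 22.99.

Pure NaOH available = 207.1 g × 0.855 = 177.07 g.
M(NaOH) = 22.99 + 16.00 + 1.008 = 39.998 g/mol.
M(NaCl) = 22.99 + 35.45 = 58.44 g/mol.
n(NaOH) = 177.07 g / 39.998 g/mol = 4.4270 mol.
From the equation the NaOH:NaCl mole ratio is 3:3, so n(NaCl) = 4.4270 × 3/3 = 4.4270 mol.
Mass of NaCl = 4.4270 mol × 58.44 g/mol = 258.71 g.
Actual mass collected = 258.71 g × 0.755 = 195.33 g.

195.3 g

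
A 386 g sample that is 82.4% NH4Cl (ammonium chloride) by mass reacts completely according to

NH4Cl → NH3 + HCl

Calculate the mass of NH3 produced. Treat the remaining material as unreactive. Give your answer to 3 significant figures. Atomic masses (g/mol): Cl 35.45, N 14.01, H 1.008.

Mass of pure NH4Cl = 386 g × 0.824 = 318.1 g.
M(NH4Cl) = 14.01 + 4(1.008) + 35.45 = 53.492 g/mol.
M(NH3) = 14.01 + 3(1.008) = 17.034 g/mol.
n(NH4Cl) = 318.1 g / 53.492 g/mol = 5.946 mol.
From the equation the NH4Cl:NH3 mole ratio is 1:1, so n(NH3) = 5.946 × 1/1 = 5.946 mol.
Mass of NH3 = 5.946 mol × 17.034 g/mol = 101.3 g.

101 g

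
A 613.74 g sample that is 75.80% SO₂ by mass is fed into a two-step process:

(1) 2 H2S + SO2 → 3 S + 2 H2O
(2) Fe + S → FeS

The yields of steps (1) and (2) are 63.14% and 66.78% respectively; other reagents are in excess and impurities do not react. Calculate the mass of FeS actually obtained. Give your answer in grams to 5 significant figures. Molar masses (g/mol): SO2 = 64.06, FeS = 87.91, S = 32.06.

807.56 g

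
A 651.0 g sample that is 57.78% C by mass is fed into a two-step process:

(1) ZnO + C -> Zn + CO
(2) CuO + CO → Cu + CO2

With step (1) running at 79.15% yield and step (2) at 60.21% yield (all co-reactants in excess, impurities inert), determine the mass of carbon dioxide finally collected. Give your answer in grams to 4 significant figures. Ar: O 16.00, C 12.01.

Pure C = 651.0 × 0.5778 = 376.15 g.
M(C) = 12.01 g/mol.
M(CO2) = 12.01 + 2(16.00) = 44.01 g/mol.
n(C) = 376.15 / 12.01 = 31.320 mol.
Step 1 (C:CO = 1:1): theoretical n(CO) = 31.320 mol; at 79.15% yield, n(CO) = 24.789 mol.
Step 2 (CO:CO2 = 1:1): theoretical n(CO2) = 24.789 mol, so theoretical mass = 24.789 × 44.01 = 1091.0 g.
At 60.21% yield, actual mass of CO2 = 1091.0 × 0.6021 = 656.88 g.

656.9 g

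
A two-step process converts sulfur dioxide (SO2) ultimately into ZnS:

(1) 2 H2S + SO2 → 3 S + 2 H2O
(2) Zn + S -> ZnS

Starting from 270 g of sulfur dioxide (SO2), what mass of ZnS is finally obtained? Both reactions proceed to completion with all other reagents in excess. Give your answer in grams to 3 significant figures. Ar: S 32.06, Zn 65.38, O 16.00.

M(SO2) = 32.06 + 2(16.00) = 64.06 g/mol.
M(ZnS) = 65.38 + 32.06 = 97.44 g/mol.
n(SO2) = 270.0 / 64.06 = 4.215 mol.
Step 1 gives a 1:3 ratio of SO2 to S, so n(S) = 12.64 mol.
In step 2 the S:ZnS ratio is 1:1, so n(ZnS) = 12.64 mol.
Mass of ZnS = 12.64 × 97.44 = 1232 g.

1230 g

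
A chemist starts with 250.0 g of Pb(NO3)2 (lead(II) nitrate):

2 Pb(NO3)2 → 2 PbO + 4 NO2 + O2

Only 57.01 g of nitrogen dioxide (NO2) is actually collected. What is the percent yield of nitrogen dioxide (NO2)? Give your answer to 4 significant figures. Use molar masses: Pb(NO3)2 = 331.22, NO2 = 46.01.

82.08 %

n(Pb(NO3)2) = 250.00 g / 331.22 g/mol = 0.75479 mol.
From the equation the Pb(NO3)2:NO2 mole ratio is 2:4, so n(NO2) = 0.75479 × 4/2 = 1.5096 mol.
Mass of NO2 = 1.5096 mol × 46.01 g/mol = 69.455 g.
This is the theoretical yield. Percent yield = 57.01 g / 69.455 g × 100% = 82.082%.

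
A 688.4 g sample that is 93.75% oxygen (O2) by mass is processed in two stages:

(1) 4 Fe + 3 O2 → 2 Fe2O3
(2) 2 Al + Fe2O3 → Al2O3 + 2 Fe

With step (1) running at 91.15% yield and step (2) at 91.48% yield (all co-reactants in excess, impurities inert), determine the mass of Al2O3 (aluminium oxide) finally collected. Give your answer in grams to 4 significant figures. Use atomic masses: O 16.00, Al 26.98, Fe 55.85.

Pure O2 = 688.4 × 0.9375 = 645.38 g.
M(O2) = 2(16.00) = 32.00 g/mol.
M(Al2O3) = 2(26.98) + 3(16.00) = 101.96 g/mol.
n(O2) = 645.38 / 32.00 = 20.168 mol.
Step 1 (O2:Fe2O3 = 3:2): theoretical n(Fe2O3) = 13.445 mol; at 91.15% yield, n(Fe2O3) = 12.255 mol.
Step 2 (Fe2O3:Al2O3 = 1:1): theoretical n(Al2O3) = 12.255 mol, so theoretical mass = 12.255 × 101.96 = 1249.6 g.
At 91.48% yield, actual mass of Al2O3 = 1249.6 × 0.9148 = 1143.1 g.

1143 g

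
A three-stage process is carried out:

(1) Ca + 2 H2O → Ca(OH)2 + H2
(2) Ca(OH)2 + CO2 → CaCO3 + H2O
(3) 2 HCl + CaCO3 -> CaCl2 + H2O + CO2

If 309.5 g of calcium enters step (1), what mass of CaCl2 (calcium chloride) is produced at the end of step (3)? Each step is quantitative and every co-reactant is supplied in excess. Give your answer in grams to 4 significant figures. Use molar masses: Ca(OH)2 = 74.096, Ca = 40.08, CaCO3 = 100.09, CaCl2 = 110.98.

857.0 g

n(Ca) = 309.5 / 40.08 = 7.7221 mol.
Reaction (1): Ca→Ca(OH)2 ratio 1:1 ⇒ n(Ca(OH)2) = 7.7221 mol.
Reaction (2): Ca(OH)2→CaCO3 ratio 1:1 ⇒ n(CaCO3) = 7.7221 mol.
Reaction (3): CaCO3→CaCl2 ratio 1:1 ⇒ n(CaCl2) = 7.7221 mol.
Mass of CaCl2 = 7.7221 × 110.98 = 856.99 g.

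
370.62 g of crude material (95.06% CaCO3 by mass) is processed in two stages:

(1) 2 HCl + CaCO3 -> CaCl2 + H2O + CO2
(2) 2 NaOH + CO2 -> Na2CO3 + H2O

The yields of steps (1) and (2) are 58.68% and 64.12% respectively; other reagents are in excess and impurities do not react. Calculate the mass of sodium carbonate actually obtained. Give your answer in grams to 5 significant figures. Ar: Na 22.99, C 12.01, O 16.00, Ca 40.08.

140.37 g

Pure CaCO3 = 370.62 × 0.9506 = 352.311 g.
M(CaCO3) = 40.08 + 12.01 + 3(16.00) = 100.09 g/mol.
M(Na2CO3) = 2(22.99) + 12.01 + 3(16.00) = 105.99 g/mol.
n(CaCO3) = 352.311 / 100.09 = 3.51995 mol.
Step 1 (CaCO3:CO2 = 1:1): theoretical n(CO2) = 3.51995 mol; at 58.68% yield, n(CO2) = 2.06550 mol.
Step 2 (CO2:Na2CO3 = 1:1): theoretical n(Na2CO3) = 2.06550 mol, so theoretical mass = 2.06550 × 105.99 = 218.923 g.
At 64.12% yield, actual mass of Na2CO3 = 218.923 × 0.6412 = 140.373 g.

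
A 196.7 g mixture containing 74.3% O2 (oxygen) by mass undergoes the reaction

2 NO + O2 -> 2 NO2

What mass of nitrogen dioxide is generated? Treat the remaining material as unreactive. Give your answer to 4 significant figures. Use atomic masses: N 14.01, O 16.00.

Mass of pure O2 = 196.7 g × 0.743 = 146.15 g.
M(O2) = 2(16.00) = 32.00 g/mol.
M(NO2) = 14.01 + 2(16.00) = 46.01 g/mol.
n(O2) = 146.15 g / 32.00 g/mol = 4.5671 mol.
From the equation the O2:NO2 mole ratio is 1:2, so n(NO2) = 4.5671 × 2/1 = 9.1343 mol.
Mass of NO2 = 9.1343 mol × 46.01 g/mol = 420.27 g.

420.3 g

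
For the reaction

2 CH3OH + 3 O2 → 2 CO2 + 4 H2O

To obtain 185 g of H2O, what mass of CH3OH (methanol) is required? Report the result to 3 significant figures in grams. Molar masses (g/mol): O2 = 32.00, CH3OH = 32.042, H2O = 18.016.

165 g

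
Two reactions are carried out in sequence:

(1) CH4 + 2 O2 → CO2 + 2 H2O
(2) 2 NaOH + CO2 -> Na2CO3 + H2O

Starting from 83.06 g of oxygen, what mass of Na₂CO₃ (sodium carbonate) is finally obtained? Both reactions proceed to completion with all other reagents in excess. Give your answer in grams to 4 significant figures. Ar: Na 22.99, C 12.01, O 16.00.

137.6 g

M(O2) = 2(16.00) = 32.00 g/mol.
M(Na2CO3) = 2(22.99) + 12.01 + 3(16.00) = 105.99 g/mol.
n(O2) = 83.060 / 32.00 = 2.5956 mol.
Step 1 gives a 2:1 ratio of O2 to CO2, so n(CO2) = 1.2978 mol.
In step 2 the CO2:Na2CO3 ratio is 1:1, so n(Na2CO3) = 1.2978 mol.
Mass of Na2CO3 = 1.2978 × 105.99 = 137.56 g.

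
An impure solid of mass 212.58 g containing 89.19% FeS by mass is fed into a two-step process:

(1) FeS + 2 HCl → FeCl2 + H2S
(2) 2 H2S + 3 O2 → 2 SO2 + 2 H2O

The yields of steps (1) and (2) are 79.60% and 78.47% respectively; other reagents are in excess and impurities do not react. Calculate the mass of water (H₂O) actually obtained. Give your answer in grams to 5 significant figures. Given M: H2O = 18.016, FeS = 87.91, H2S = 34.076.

Pure FeS = 212.58 × 0.8919 = 189.600 g.
n(FeS) = 189.600 / 87.91 = 2.15675 mol.
Step 1 (FeS:H2S = 1:1): theoretical n(H2S) = 2.15675 mol; at 79.60% yield, n(H2S) = 1.71677 mol.
Step 2 (H2S:H2O = 2:2): theoretical n(H2O) = 1.71677 mol, so theoretical mass = 1.71677 × 18.016 = 30.9294 g.
At 78.47% yield, actual mass of H2O = 30.9294 × 0.7847 = 24.2703 g.

24.270 g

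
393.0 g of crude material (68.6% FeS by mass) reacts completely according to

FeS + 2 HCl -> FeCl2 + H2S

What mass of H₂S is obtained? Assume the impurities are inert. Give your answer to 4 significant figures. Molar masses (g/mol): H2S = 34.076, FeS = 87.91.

Mass of pure FeS = 393.0 g × 0.686 = 269.60 g.
n(FeS) = 269.60 g / 87.91 g/mol = 3.0668 mol.
From the equation the FeS:H2S mole ratio is 1:1, so n(H2S) = 3.0668 × 1/1 = 3.0668 mol.
Mass of H2S = 3.0668 mol × 34.076 g/mol = 104.50 g.

104.5 g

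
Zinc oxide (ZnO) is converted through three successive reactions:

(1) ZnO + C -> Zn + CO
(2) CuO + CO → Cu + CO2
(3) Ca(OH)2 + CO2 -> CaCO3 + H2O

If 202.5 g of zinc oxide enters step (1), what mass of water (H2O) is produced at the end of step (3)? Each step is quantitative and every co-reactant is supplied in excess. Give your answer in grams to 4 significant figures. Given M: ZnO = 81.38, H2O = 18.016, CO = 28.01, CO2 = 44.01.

n(ZnO) = 202.5 / 81.38 = 2.4883 mol.
Reaction (1): ZnO→CO ratio 1:1 ⇒ n(CO) = 2.4883 mol.
Reaction (2): CO→CO2 ratio 1:1 ⇒ n(CO2) = 2.4883 mol.
Reaction (3): CO2→H2O ratio 1:1 ⇒ n(H2O) = 2.4883 mol.
Mass of H2O = 2.4883 × 18.016 = 44.830 g.

44.83 g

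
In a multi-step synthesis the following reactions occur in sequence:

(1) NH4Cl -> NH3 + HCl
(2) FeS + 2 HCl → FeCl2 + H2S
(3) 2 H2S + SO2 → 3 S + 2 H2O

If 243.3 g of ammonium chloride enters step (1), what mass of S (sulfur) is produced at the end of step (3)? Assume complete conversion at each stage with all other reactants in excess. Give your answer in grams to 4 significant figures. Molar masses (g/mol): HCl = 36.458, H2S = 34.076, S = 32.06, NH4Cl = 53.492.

109.4 g

n(NH4Cl) = 243.3 / 53.492 = 4.5483 mol.
Reaction (1): NH4Cl→HCl ratio 1:1 ⇒ n(HCl) = 4.5483 mol.
Reaction (2): HCl→H2S ratio 2:1 ⇒ n(H2S) = 2.2742 mol.
Reaction (3): H2S→S ratio 2:3 ⇒ n(S) = 3.4113 mol.
Mass of S = 3.4113 × 32.06 = 109.36 g.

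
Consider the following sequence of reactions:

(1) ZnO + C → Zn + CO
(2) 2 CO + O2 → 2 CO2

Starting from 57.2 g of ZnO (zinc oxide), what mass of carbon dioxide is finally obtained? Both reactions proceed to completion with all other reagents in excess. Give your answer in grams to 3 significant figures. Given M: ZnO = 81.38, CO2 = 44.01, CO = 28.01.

30.9 g

n(ZnO) = 57.20 / 81.38 = 0.7029 mol.
Step 1 gives a 1:1 ratio of ZnO to CO, so n(CO) = 0.7029 mol.
In step 2 the CO:CO2 ratio is 2:2, so n(CO2) = 0.7029 mol.
Mass of CO2 = 0.7029 × 44.01 = 30.93 g.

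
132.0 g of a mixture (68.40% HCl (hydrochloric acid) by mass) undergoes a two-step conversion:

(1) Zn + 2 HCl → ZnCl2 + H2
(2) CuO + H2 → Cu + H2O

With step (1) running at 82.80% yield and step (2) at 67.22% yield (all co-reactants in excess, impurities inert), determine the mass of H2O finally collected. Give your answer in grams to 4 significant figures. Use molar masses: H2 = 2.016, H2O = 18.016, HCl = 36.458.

Pure HCl = 132.0 × 0.6840 = 90.288 g.
n(HCl) = 90.288 / 36.458 = 2.4765 mol.
Step 1 (HCl:H2 = 2:1): theoretical n(H2) = 1.2382 mol; at 82.80% yield, n(H2) = 1.0253 mol.
Step 2 (H2:H2O = 1:1): theoretical n(H2O) = 1.0253 mol, so theoretical mass = 1.0253 × 18.016 = 18.471 g.
At 67.22% yield, actual mass of H2O = 18.471 × 0.6722 = 12.416 g.

12.42 g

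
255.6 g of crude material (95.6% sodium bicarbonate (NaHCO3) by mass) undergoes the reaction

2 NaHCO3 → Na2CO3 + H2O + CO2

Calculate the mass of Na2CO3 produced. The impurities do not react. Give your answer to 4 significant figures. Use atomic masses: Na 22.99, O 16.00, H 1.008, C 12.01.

154.1 g

Mass of pure NaHCO3 = 255.6 g × 0.956 = 244.35 g.
M(NaHCO3) = 22.99 + 1.008 + 12.01 + 3(16.00) = 84.008 g/mol.
M(Na2CO3) = 2(22.99) + 12.01 + 3(16.00) = 105.99 g/mol.
n(NaHCO3) = 244.35 g / 84.008 g/mol = 2.9087 mol.
From the equation the NaHCO3:Na2CO3 mole ratio is 2:1, so n(Na2CO3) = 2.9087 × 1/2 = 1.4543 mol.
Mass of Na2CO3 = 1.4543 mol × 105.99 g/mol = 154.15 g.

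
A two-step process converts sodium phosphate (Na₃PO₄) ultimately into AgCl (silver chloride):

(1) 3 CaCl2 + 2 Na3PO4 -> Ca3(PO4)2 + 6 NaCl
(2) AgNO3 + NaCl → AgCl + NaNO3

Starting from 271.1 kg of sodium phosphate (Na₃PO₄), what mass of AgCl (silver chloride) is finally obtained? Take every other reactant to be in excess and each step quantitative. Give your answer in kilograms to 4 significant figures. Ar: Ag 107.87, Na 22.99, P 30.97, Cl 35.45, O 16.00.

M(Na3PO4) = 3(22.99) + 30.97 + 4(16.00) = 163.94 g/mol.
M(AgCl) = 107.87 + 35.45 = 143.32 g/mol.
271.1 kg = 271100 g.
n(Na3PO4) = 271100 / 163.94 = 1653.7 mol.
Step 1 gives a 2:6 ratio of Na3PO4 to NaCl, so n(NaCl) = 4961.0 mol.
In step 2 the NaCl:AgCl ratio is 1:1, so n(AgCl) = 4961.0 mol.
Mass of AgCl = 4961.0 × 143.32 = 711000 g = 711.0 kg.

711.0 kg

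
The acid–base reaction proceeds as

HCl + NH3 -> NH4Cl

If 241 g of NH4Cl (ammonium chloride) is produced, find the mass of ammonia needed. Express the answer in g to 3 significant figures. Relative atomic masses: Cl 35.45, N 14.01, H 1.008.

M(NH4Cl) = 14.01 + 4(1.008) + 35.45 = 53.492 g/mol.
M(NH3) = 14.01 + 3(1.008) = 17.034 g/mol.
n(NH4Cl) = 241.0 g / 53.492 g/mol = 4.505 mol.
From the equation the NH4Cl:NH3 mole ratio is 1:1, so n(NH3) = 4.505 × 1/1 = 4.505 mol.
Mass of NH3 = 4.505 mol × 17.034 g/mol = 76.74 g.

76.7 g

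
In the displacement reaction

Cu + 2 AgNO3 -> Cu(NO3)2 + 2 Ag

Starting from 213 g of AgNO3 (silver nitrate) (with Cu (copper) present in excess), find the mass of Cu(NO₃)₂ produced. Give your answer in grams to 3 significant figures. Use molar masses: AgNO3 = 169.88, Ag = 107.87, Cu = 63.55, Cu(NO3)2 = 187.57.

118 g

n(AgNO3) = 213.0 g / 169.88 g/mol = 1.254 mol.
From the equation the AgNO3:Cu(NO3)2 mole ratio is 2:1, so n(Cu(NO3)2) = 1.254 × 1/2 = 0.6269 mol.
Mass of Cu(NO3)2 = 0.6269 mol × 187.57 g/mol = 117.6 g.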